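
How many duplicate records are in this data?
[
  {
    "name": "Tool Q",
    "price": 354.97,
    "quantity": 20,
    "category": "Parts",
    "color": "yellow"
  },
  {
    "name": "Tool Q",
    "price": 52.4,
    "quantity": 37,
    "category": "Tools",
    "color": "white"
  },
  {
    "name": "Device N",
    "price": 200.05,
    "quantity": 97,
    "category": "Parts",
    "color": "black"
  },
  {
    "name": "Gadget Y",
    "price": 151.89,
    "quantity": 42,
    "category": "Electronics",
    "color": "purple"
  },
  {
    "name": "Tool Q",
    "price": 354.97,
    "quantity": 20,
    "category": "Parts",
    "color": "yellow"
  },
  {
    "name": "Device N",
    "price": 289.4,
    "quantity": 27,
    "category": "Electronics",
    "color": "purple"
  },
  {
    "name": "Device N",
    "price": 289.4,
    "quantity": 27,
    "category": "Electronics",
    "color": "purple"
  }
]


Checking 7 records for duplicates:

  Row 1: Tool Q ($354.97, qty 20)
  Row 2: Tool Q ($52.4, qty 37)
  Row 3: Device N ($200.05, qty 97)
  Row 4: Gadget Y ($151.89, qty 42)
  Row 5: Tool Q ($354.97, qty 20) <-- DUPLICATE
  Row 6: Device N ($289.4, qty 27)
  Row 7: Device N ($289.4, qty 27) <-- DUPLICATE

Duplicates found: 2
Unique records: 5

2 duplicates, 5 unique


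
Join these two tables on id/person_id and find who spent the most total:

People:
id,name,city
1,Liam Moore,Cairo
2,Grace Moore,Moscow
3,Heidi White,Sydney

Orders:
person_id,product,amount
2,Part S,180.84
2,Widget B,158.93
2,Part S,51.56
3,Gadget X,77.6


Join on: people.id = orders.person_id

Joined rows:
  Grace Moore (Moscow) bought Part S for $180.84
  Grace Moore (Moscow) bought Widget B for $158.93
  Grace Moore (Moscow) bought Part S for $51.56
  Heidi White (Sydney) bought Gadget X for $77.6

Total per person:
  Grace Moore: $391.33
  Heidi White: $77.60

Top spender: Grace Moore ($391.33)

Grace Moore ($391.33)


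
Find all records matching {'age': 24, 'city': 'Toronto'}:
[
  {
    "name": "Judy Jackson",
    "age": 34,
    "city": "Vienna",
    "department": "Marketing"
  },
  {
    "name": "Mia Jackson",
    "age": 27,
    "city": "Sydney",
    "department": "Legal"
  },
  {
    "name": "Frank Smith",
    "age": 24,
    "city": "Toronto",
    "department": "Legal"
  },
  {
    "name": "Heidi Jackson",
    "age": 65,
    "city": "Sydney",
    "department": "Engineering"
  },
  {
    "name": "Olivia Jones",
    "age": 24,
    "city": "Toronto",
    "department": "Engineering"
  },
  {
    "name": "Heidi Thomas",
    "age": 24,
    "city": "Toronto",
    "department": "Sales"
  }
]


Search criteria: {'age': 24, 'city': 'Toronto'}

Checking 6 records:
  Judy Jackson: {age: 34, city: Vienna}
  Mia Jackson: {age: 27, city: Sydney}
  Frank Smith: {age: 24, city: Toronto} <-- MATCH
  Heidi Jackson: {age: 65, city: Sydney}
  Olivia Jones: {age: 24, city: Toronto} <-- MATCH
  Heidi Thomas: {age: 24, city: Toronto} <-- MATCH

Matches: ["Frank Smith", "Olivia Jones", "Heidi Thomas"]

["Frank Smith", "Olivia Jones", "Heidi Thomas"]


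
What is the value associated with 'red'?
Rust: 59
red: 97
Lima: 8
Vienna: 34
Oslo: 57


Looking up key 'red'
Value: 97

97


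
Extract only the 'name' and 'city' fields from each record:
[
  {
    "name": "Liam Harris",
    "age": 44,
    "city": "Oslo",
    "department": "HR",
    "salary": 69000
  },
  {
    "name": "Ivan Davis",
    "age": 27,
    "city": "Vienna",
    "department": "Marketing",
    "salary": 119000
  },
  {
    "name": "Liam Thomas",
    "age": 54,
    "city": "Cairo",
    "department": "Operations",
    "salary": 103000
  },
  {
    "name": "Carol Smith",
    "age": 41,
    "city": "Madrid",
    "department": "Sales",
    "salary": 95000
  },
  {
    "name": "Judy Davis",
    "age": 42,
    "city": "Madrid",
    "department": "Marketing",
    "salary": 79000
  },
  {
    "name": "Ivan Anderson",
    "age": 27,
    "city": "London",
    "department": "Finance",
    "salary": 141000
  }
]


Original: 6 records with fields: name, age, city, department, salary
Keep: ['name', 'city']
Drop: ['age', 'department', 'salary']
Result: 6 records, 2 fields each

[
  {
    "name": "Liam Harris",
    "city": "Oslo"
  },
  {
    "name": "Ivan Davis",
    "city": "Vienna"
  },
  {
    "name": "Liam Thomas",
    "city": "Cairo"
  },
  {
    "name": "Carol Smith",
    "city": "Madrid"
  },
  {
    "name": "Judy Davis",
    "city": "Madrid"
  },
  {
    "name": "Ivan Anderson",
    "city": "London"
  }
]


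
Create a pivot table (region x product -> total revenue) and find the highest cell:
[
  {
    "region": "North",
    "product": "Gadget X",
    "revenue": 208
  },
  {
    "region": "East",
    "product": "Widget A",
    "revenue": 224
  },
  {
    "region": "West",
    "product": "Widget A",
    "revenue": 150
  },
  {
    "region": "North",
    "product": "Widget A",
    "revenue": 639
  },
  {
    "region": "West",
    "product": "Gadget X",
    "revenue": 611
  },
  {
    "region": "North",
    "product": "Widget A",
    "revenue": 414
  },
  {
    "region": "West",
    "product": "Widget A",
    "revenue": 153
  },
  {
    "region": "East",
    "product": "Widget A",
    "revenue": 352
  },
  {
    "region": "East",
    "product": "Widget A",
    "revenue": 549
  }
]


Pivot: region (rows) x product (columns) -> total revenue

     Gadget X      Widget A    
East             0          1125  
North          208          1053  
West           611           303  

Highest: East / Widget A = $1125

East / Widget A = $1125


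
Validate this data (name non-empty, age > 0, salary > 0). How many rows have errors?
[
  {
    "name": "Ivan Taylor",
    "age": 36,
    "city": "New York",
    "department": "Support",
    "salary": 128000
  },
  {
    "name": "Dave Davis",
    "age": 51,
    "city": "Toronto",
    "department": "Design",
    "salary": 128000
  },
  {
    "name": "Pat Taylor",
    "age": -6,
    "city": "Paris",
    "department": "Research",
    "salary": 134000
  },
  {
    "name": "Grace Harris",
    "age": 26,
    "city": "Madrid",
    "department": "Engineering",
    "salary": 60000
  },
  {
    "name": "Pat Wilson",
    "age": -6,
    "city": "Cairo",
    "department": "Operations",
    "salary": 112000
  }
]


Validating 5 records:
Rules: name non-empty, age > 0, salary > 0

  Row 1 (Ivan Taylor): OK
  Row 2 (Dave Davis): OK
  Row 3 (Pat Taylor): negative age: -6
  Row 4 (Grace Harris): OK
  Row 5 (Pat Wilson): negative age: -6

Total errors: 2

2 errors


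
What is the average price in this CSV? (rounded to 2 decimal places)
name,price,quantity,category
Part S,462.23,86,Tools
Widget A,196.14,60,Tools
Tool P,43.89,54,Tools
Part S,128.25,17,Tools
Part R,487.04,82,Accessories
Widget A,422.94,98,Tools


Computing average price:
Values: [462.23, 196.14, 43.89, 128.25, 487.04, 422.94]
Sum = 1740.49
Count = 6
Average = 1740.49/6 ≈ 290.08 (rounded to 2 decimal places)

290.08


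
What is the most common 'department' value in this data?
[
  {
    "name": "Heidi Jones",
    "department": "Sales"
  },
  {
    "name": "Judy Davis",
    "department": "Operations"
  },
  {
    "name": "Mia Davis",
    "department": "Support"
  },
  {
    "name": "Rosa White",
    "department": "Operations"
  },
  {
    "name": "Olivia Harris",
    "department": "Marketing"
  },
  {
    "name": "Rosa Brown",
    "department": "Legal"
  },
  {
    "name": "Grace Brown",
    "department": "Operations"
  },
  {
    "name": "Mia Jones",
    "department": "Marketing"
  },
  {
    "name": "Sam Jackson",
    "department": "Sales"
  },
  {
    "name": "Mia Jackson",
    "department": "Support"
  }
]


Counting 'department' values across 10 records:

  Operations: 3 ###
  Sales: 2 ##
  Support: 2 ##
  Marketing: 2 ##
  Legal: 1 #

Most common: Operations (3 times)

Operations (3 times)


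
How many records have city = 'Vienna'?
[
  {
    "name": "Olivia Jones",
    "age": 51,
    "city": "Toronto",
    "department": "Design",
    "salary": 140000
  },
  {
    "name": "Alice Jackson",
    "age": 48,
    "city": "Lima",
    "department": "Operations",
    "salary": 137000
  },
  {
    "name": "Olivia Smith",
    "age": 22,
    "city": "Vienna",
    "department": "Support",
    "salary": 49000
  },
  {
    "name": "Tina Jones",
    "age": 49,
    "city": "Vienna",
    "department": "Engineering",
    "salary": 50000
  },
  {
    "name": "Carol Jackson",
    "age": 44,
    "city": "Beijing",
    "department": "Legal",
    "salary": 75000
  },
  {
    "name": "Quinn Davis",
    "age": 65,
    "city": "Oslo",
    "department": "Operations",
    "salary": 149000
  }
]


Data: 6 records
Condition: city = 'Vienna'

Checking each record:
  Olivia Jones: Toronto
  Alice Jackson: Lima
  Olivia Smith: Vienna MATCH
  Tina Jones: Vienna MATCH
  Carol Jackson: Beijing
  Quinn Davis: Oslo

Count: 2

2


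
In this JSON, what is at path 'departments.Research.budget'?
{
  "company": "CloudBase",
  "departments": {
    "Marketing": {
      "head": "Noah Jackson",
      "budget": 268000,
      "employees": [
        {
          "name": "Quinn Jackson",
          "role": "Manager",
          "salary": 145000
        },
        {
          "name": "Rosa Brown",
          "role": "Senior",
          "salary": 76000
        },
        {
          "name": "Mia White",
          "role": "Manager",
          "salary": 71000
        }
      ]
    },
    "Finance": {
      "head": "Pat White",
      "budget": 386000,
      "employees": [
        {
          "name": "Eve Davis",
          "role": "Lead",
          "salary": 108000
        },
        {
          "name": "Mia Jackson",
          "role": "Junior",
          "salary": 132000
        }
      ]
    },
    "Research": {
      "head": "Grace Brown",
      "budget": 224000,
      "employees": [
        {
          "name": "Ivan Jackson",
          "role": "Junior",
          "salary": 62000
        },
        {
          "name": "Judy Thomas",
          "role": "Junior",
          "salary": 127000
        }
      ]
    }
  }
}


Path: departments.Research.budget

Navigate:
  -> departments
  -> Research
  -> budget = 224000

224000


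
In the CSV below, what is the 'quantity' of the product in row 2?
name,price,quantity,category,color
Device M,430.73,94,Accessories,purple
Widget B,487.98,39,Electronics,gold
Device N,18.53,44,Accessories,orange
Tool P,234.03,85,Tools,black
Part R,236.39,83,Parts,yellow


Query: Row 2 ('Widget B'), column 'quantity'
Value: 39

39


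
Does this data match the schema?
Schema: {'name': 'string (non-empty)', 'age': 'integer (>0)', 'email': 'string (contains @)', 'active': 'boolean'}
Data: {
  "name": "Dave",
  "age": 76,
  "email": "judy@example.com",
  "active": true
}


Validating each field against schema:
  name: OK (non-empty string)
  age: OK (positive integer)
  email: OK (string with @)
  active: OK (boolean)

Result: VALID

VALID


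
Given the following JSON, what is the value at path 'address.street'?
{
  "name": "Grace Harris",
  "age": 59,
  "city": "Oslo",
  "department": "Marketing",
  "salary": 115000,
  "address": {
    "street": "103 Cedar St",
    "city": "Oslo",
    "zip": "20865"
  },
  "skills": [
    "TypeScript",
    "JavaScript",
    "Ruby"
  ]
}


Query: address.street
Path: address -> street
Value: 103 Cedar St

103 Cedar St


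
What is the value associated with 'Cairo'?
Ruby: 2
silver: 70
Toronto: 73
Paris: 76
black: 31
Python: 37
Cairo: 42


Looking up key 'Cairo'
Value: 42

42


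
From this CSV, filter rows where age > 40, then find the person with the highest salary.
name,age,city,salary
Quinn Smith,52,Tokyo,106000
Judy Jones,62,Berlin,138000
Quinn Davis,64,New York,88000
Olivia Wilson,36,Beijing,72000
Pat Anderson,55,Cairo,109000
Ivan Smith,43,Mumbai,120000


Filter: age > 40
Sort by: salary (descending)

Filtered records (5):
  Judy Jones, age 62, salary $138000
  Ivan Smith, age 43, salary $120000
  Pat Anderson, age 55, salary $109000
  Quinn Smith, age 52, salary $106000
  Quinn Davis, age 64, salary $88000

Highest salary: Judy Jones ($138000)

Judy Jones


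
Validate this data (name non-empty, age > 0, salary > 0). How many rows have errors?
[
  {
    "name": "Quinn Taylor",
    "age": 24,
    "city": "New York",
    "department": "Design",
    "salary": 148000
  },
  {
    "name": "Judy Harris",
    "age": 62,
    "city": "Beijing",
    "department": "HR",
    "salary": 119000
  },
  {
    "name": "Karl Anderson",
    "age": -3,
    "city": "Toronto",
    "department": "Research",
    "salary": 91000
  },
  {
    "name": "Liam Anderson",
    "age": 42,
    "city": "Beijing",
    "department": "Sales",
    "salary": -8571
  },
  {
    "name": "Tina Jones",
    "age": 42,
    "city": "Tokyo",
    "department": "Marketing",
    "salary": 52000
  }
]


Validating 5 records:
Rules: name non-empty, age > 0, salary > 0

  Row 1 (Quinn Taylor): OK
  Row 2 (Judy Harris): OK
  Row 3 (Karl Anderson): negative age: -3
  Row 4 (Liam Anderson): negative salary: -8571
  Row 5 (Tina Jones): OK

Total errors: 2

2 errors


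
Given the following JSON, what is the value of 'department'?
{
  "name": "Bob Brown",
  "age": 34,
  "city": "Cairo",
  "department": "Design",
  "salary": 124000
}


Looking up field 'department'
Value: Design

Design


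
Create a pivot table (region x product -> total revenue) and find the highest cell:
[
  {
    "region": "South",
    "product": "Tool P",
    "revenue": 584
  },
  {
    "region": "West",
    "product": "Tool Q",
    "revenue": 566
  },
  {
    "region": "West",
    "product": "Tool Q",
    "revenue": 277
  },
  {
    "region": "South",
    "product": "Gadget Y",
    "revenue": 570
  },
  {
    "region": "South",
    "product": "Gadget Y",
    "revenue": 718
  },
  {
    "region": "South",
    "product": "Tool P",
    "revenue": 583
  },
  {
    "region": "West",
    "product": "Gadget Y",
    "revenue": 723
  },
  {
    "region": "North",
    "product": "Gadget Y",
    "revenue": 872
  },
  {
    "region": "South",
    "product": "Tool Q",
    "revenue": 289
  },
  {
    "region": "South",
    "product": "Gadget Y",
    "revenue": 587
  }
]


Pivot: region (rows) x product (columns) -> total revenue

     Gadget Y      Tool P        Tool Q      
North          872             0             0  
South         1875          1167           289  
West           723             0           843  

Highest: South / Gadget Y = $1875

South / Gadget Y = $1875


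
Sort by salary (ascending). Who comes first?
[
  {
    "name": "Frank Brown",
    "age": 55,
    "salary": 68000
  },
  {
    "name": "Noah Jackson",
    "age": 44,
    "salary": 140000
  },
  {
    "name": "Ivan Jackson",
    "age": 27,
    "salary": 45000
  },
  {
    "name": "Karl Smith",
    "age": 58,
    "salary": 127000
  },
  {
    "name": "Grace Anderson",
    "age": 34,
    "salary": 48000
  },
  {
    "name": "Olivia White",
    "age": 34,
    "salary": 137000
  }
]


Sort by: salary (ascending)

Sorted order:
  1. Ivan Jackson (salary = 45000)
  2. Grace Anderson (salary = 48000)
  3. Frank Brown (salary = 68000)
  4. Karl Smith (salary = 127000)
  5. Olivia White (salary = 137000)
  6. Noah Jackson (salary = 140000)

First: Ivan Jackson

Ivan Jackson


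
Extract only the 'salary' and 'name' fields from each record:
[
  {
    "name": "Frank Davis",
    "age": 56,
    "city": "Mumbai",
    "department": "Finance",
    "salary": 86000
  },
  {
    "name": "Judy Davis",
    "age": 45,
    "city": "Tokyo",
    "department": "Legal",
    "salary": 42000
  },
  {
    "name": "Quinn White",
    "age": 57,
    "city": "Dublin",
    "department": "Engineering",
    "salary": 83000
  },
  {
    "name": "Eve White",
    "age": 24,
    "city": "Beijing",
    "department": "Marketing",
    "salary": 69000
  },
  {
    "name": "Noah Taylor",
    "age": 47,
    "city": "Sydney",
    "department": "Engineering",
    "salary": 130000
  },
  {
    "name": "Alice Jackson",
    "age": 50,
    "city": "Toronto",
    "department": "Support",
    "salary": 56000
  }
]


Original: 6 records with fields: name, age, city, department, salary
Keep: ['salary', 'name']
Drop: ['age', 'city', 'department']
Result: 6 records, 2 fields each

[
  {
    "salary": 86000,
    "name": "Frank Davis"
  },
  {
    "salary": 42000,
    "name": "Judy Davis"
  },
  {
    "salary": 83000,
    "name": "Quinn White"
  },
  {
    "salary": 69000,
    "name": "Eve White"
  },
  {
    "salary": 130000,
    "name": "Noah Taylor"
  },
  {
    "salary": 56000,
    "name": "Alice Jackson"
  }
]


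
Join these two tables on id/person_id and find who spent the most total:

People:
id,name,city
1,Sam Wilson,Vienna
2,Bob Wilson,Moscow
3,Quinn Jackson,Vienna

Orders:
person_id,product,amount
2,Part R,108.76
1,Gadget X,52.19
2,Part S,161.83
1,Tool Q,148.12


Join on: people.id = orders.person_id

Joined rows:
  Bob Wilson (Moscow) bought Part R for $108.76
  Sam Wilson (Vienna) bought Gadget X for $52.19
  Bob Wilson (Moscow) bought Part S for $161.83
  Sam Wilson (Vienna) bought Tool Q for $148.12

Total per person:
  Bob Wilson: $270.59
  Sam Wilson: $200.31

Top spender: Bob Wilson ($270.59)

Bob Wilson ($270.59)


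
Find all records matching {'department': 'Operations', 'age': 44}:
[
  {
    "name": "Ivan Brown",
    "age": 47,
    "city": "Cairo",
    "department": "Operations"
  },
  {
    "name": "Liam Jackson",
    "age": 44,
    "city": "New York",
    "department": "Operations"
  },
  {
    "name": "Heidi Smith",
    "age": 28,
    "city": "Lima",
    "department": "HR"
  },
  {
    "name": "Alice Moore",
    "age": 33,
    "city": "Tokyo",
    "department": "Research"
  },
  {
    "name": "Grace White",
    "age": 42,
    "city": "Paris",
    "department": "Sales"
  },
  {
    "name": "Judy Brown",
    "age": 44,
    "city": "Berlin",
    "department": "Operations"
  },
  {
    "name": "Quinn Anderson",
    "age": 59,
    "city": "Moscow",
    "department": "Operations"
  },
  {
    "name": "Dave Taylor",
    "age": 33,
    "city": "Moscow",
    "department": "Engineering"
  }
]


Search criteria: {'department': 'Operations', 'age': 44}

Checking 8 records:
  Ivan Brown: {department: Operations, age: 47}
  Liam Jackson: {department: Operations, age: 44} <-- MATCH
  Heidi Smith: {department: HR, age: 28}
  Alice Moore: {department: Research, age: 33}
  Grace White: {department: Sales, age: 42}
  Judy Brown: {department: Operations, age: 44} <-- MATCH
  Quinn Anderson: {department: Operations, age: 59}
  Dave Taylor: {department: Engineering, age: 33}

Matches: ["Liam Jackson", "Judy Brown"]

["Liam Jackson", "Judy Brown"]


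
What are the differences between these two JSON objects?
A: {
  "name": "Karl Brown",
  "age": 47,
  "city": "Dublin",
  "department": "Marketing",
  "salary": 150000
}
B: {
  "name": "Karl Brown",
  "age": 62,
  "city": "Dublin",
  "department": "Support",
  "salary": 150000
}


Comparing each field (in key order):
  name: same
  age: DIFFERENT
  city: same
  department: DIFFERENT
  salary: same
Differences:
  age: 47 -> 62
  department: Marketing -> Support

2 field(s) changed

2 changes: age, department


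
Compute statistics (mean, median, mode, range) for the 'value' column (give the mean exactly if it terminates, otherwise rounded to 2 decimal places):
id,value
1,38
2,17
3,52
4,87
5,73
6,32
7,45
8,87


Data: [38, 17, 52, 87, 73, 32, 45, 87]
Count: 8
Sum: 431
Mean: 431/8 = 53.875
Sorted: [17, 32, 38, 45, 52, 73, 87, 87]
Median: 48.5
Mode: 87 (2 times)
Range: 87 - 17 = 70
Min: 17, Max: 87

mean=53.875, median=48.5, mode=87, range=70


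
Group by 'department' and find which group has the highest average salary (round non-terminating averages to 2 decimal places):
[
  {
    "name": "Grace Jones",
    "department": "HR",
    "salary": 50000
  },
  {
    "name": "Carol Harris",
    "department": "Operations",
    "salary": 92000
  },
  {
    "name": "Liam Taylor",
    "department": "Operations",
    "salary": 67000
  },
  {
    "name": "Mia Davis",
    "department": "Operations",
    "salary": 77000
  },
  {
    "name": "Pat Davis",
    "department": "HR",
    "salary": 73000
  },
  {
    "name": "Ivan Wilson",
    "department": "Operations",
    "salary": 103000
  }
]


Group by: department

Groups:
  HR: 2 people, avg salary = 123000/2 = $61500
  Operations: 4 people, avg salary = 339000/4 = $84750

Highest average salary: Operations ($84750)

Operations ($84750)


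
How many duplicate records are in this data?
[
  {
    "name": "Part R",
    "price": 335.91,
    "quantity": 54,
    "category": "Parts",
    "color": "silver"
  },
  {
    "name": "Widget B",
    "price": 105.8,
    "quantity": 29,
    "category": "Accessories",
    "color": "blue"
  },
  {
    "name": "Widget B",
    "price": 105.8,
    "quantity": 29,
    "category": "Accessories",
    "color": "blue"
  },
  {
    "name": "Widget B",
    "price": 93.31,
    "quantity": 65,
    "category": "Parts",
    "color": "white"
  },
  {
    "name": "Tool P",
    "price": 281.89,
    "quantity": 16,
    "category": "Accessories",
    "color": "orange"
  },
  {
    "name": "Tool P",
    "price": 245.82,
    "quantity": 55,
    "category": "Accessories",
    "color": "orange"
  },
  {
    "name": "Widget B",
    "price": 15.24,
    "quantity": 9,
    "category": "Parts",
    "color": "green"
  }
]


Checking 7 records for duplicates:

  Row 1: Part R ($335.91, qty 54)
  Row 2: Widget B ($105.8, qty 29)
  Row 3: Widget B ($105.8, qty 29) <-- DUPLICATE
  Row 4: Widget B ($93.31, qty 65)
  Row 5: Tool P ($281.89, qty 16)
  Row 6: Tool P ($245.82, qty 55)
  Row 7: Widget B ($15.24, qty 9)

Duplicates found: 1
Unique records: 6

1 duplicates, 6 unique


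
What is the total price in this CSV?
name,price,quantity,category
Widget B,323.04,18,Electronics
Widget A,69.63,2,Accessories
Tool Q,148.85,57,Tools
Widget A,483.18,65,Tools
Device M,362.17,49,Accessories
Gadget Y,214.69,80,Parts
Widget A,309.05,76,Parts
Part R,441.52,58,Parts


Computing total price:
Values: [323.04, 69.63, 148.85, 483.18, 362.17, 214.69, 309.05, 441.52]
Sum = 2352.13

2352.13


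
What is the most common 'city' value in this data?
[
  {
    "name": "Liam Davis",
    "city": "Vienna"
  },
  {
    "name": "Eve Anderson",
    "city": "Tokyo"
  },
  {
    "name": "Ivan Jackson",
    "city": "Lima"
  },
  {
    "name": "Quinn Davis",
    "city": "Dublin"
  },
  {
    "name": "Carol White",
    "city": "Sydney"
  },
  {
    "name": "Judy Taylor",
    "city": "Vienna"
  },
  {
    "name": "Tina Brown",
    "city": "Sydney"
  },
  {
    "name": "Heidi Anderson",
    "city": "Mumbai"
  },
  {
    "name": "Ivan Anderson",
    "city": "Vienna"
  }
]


Counting 'city' values across 9 records:

  Vienna: 3 ###
  Sydney: 2 ##
  Tokyo: 1 #
  Lima: 1 #
  Dublin: 1 #
  Mumbai: 1 #

Most common: Vienna (3 times)

Vienna (3 times)


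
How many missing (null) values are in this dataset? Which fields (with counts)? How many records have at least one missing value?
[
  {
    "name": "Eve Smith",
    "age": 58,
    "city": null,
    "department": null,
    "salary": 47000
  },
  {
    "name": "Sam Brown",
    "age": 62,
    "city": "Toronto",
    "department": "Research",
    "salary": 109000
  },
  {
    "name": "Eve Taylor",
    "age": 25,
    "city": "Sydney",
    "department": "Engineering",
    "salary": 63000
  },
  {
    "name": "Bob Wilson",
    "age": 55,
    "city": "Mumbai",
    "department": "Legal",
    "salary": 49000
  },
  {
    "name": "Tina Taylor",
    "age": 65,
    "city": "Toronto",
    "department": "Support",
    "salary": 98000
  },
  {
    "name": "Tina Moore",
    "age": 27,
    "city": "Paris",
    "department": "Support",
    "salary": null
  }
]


Checking for missing (null) values in 6 records:

  Eve Smith: city, department
  Sam Brown: complete
  Eve Taylor: complete
  Bob Wilson: complete
  Tina Taylor: complete
  Tina Moore: salary

Per field:
  name: 0 missing
  age: 0 missing
  city: 1 missing
  department: 1 missing
  salary: 1 missing

Total missing values: 3
Records with any missing: 2

3 missing values (city: 1, department: 1, salary: 1); 2 incomplete records


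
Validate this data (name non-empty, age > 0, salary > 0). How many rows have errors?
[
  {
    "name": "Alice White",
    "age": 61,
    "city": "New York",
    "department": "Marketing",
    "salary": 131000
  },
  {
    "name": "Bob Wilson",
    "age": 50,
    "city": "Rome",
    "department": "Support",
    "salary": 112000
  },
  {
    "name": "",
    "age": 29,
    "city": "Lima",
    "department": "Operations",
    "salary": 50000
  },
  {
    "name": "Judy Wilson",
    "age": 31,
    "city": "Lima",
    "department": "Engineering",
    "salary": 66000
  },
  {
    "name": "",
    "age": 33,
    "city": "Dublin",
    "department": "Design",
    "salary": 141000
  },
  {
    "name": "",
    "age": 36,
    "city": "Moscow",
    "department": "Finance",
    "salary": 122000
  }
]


Validating 6 records:
Rules: name non-empty, age > 0, salary > 0

  Row 1 (Alice White): OK
  Row 2 (Bob Wilson): OK
  Row 3 (???): empty name
  Row 4 (Judy Wilson): OK
  Row 5 (???): empty name
  Row 6 (???): empty name

Total errors: 3

3 errors


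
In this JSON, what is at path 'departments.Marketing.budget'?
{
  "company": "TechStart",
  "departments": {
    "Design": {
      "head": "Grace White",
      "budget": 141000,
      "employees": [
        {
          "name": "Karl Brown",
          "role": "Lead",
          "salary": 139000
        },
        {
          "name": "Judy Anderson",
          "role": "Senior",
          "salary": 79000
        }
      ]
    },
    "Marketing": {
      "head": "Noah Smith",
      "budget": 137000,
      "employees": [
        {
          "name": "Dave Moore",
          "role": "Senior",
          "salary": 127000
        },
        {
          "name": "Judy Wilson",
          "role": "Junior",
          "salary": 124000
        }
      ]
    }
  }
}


Path: departments.Marketing.budget

Navigate:
  -> departments
  -> Marketing
  -> budget = 137000

137000


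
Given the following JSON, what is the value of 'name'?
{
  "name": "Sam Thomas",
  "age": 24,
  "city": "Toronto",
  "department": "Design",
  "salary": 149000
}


Looking up field 'name'
Value: Sam Thomas

Sam Thomas


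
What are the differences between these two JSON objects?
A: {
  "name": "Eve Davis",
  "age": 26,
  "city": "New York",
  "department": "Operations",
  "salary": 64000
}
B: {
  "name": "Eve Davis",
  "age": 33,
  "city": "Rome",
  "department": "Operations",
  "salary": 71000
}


Comparing each field (in key order):
  name: same
  age: DIFFERENT
  city: DIFFERENT
  department: same
  salary: DIFFERENT
Differences:
  age: 26 -> 33
  city: New York -> Rome
  salary: 64000 -> 71000

3 field(s) changed

3 changes: age, city, salary


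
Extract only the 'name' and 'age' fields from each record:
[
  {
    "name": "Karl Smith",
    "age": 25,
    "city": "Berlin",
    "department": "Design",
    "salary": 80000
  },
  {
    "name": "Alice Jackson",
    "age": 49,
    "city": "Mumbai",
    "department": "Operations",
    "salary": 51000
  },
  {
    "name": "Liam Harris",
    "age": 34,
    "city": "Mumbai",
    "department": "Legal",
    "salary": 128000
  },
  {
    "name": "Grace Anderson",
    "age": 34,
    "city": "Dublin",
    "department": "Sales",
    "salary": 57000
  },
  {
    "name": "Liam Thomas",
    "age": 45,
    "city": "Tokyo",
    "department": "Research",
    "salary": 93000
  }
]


Original: 5 records with fields: name, age, city, department, salary
Keep: ['name', 'age']
Drop: ['city', 'department', 'salary']
Result: 5 records, 2 fields each

[
  {
    "name": "Karl Smith",
    "age": 25
  },
  {
    "name": "Alice Jackson",
    "age": 49
  },
  {
    "name": "Liam Harris",
    "age": 34
  },
  {
    "name": "Grace Anderson",
    "age": 34
  },
  {
    "name": "Liam Thomas",
    "age": 45
  }
]


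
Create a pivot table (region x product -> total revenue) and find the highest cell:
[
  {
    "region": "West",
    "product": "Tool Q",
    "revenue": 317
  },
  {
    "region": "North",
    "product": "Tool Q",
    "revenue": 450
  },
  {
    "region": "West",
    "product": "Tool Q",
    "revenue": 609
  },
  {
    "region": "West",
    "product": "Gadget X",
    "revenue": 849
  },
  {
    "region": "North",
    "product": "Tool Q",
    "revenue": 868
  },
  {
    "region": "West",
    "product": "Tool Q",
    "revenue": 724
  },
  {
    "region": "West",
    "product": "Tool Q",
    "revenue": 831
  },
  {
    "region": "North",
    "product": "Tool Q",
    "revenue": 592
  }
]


Pivot: region (rows) x product (columns) -> total revenue

     Gadget X      Tool Q      
North            0          1910  
West           849          2481  

Highest: West / Tool Q = $2481

West / Tool Q = $2481


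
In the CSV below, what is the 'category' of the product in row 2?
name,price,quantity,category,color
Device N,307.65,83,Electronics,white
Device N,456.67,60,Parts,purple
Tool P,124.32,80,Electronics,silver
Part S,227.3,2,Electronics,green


Query: Row 2 ('Device N'), column 'category'
Value: Parts

Parts


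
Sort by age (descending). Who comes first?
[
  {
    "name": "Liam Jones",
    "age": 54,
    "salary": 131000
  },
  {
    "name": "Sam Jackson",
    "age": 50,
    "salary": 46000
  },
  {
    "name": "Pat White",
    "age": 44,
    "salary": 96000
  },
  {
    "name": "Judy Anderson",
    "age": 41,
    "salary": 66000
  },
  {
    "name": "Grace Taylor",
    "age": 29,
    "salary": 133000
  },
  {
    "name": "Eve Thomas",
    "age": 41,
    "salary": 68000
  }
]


Sort by: age (descending)

Sorted order:
  1. Liam Jones (age = 54)
  2. Sam Jackson (age = 50)
  3. Pat White (age = 44)
  4. Judy Anderson (age = 41)
  5. Eve Thomas (age = 41)
  6. Grace Taylor (age = 29)

First: Liam Jones

Liam Jones


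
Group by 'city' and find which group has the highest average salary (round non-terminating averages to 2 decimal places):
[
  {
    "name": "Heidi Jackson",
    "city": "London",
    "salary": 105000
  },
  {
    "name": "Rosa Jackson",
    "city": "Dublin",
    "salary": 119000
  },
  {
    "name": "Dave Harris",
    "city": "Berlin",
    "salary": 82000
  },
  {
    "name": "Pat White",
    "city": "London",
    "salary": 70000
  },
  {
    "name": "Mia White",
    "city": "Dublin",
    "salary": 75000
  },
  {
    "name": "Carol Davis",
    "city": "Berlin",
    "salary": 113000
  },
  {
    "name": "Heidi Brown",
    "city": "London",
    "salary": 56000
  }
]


Group by: city

Groups:
  Berlin: 2 people, avg salary = 195000/2 = $97500
  Dublin: 2 people, avg salary = 194000/2 = $97000
  London: 3 people, avg salary = 231000/3 = $77000

Highest average salary: Berlin ($97500)

Berlin ($97500)


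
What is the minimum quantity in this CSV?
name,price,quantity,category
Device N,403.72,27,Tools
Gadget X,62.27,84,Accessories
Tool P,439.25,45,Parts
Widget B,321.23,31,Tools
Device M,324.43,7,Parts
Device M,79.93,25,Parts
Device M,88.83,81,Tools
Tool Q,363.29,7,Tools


Computing minimum quantity:
Values: [27, 84, 45, 31, 7, 25, 81, 7]
Min = 7

7


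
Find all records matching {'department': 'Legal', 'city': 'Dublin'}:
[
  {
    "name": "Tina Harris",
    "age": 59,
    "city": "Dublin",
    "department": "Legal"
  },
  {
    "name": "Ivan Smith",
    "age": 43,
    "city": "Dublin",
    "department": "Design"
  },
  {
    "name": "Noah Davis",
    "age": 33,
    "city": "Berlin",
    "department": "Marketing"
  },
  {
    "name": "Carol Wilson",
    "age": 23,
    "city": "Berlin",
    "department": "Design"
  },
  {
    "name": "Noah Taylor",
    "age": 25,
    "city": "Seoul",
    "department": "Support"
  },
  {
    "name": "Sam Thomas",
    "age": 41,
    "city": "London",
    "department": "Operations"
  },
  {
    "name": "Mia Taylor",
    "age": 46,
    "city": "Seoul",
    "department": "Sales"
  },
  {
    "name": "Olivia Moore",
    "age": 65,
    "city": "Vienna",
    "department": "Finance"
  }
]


Search criteria: {'department': 'Legal', 'city': 'Dublin'}

Checking 8 records:
  Tina Harris: {department: Legal, city: Dublin} <-- MATCH
  Ivan Smith: {department: Design, city: Dublin}
  Noah Davis: {department: Marketing, city: Berlin}
  Carol Wilson: {department: Design, city: Berlin}
  Noah Taylor: {department: Support, city: Seoul}
  Sam Thomas: {department: Operations, city: London}
  Mia Taylor: {department: Sales, city: Seoul}
  Olivia Moore: {department: Finance, city: Vienna}

Matches: ["Tina Harris"]

["Tina Harris"]


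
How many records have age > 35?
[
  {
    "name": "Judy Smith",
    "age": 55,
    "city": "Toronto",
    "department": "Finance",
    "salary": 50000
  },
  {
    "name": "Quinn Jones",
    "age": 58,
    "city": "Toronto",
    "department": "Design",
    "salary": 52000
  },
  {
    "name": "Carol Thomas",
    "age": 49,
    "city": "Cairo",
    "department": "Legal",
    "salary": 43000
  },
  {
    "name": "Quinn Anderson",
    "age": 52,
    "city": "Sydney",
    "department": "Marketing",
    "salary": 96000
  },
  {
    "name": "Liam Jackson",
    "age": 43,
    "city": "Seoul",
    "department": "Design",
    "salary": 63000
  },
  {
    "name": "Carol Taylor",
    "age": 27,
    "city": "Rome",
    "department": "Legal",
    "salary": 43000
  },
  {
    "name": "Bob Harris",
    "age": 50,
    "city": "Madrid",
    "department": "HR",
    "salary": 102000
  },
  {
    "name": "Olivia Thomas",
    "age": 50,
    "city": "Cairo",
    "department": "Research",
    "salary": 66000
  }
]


Data: 8 records
Condition: age > 35

Checking each record:
  Judy Smith: 55 MATCH
  Quinn Jones: 58 MATCH
  Carol Thomas: 49 MATCH
  Quinn Anderson: 52 MATCH
  Liam Jackson: 43 MATCH
  Carol Taylor: 27
  Bob Harris: 50 MATCH
  Olivia Thomas: 50 MATCH

Count: 7

7


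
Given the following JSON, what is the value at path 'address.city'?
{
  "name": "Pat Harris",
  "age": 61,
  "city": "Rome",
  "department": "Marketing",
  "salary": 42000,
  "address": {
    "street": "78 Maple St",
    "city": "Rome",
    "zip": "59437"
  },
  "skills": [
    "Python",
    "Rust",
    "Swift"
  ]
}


Query: address.city
Path: address -> city
Value: Rome

Rome


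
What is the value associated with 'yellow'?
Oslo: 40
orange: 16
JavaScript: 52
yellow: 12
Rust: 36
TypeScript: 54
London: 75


Looking up key 'yellow'
Value: 12

12


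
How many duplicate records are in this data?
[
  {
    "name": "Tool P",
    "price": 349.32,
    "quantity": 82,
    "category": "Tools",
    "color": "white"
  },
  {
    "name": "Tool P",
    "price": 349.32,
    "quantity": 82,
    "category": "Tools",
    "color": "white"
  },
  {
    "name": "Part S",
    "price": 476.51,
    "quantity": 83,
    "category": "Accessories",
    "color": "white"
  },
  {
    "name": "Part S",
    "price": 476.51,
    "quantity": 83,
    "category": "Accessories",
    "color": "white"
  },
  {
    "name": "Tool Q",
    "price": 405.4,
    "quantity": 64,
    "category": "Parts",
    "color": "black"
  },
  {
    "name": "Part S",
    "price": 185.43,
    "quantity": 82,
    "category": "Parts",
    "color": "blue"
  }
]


Checking 6 records for duplicates:

  Row 1: Tool P ($349.32, qty 82)
  Row 2: Tool P ($349.32, qty 82) <-- DUPLICATE
  Row 3: Part S ($476.51, qty 83)
  Row 4: Part S ($476.51, qty 83) <-- DUPLICATE
  Row 5: Tool Q ($405.4, qty 64)
  Row 6: Part S ($185.43, qty 82)

Duplicates found: 2
Unique records: 4

2 duplicates, 4 unique


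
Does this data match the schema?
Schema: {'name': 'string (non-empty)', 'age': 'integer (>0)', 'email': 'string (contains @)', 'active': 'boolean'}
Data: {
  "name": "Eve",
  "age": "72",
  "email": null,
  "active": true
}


Validating each field against schema:
  name: OK (non-empty string)
  age: FAIL ("72" is not an integer)
  email: FAIL (null is not a string)
  active: OK (boolean)

Result: INVALID (2 errors: age, email)

INVALID (2 errors: age, email)


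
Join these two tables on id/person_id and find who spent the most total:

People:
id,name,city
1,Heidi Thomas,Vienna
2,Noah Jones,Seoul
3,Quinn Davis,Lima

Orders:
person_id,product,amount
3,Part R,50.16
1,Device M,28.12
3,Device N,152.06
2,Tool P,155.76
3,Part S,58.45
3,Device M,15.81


Join on: people.id = orders.person_id

Joined rows:
  Quinn Davis (Lima) bought Part R for $50.16
  Heidi Thomas (Vienna) bought Device M for $28.12
  Quinn Davis (Lima) bought Device N for $152.06
  Noah Jones (Seoul) bought Tool P for $155.76
  Quinn Davis (Lima) bought Part S for $58.45
  Quinn Davis (Lima) bought Device M for $15.81

Total per person:
  Quinn Davis: $276.48
  Noah Jones: $155.76
  Heidi Thomas: $28.12

Top spender: Quinn Davis ($276.48)

Quinn Davis ($276.48)


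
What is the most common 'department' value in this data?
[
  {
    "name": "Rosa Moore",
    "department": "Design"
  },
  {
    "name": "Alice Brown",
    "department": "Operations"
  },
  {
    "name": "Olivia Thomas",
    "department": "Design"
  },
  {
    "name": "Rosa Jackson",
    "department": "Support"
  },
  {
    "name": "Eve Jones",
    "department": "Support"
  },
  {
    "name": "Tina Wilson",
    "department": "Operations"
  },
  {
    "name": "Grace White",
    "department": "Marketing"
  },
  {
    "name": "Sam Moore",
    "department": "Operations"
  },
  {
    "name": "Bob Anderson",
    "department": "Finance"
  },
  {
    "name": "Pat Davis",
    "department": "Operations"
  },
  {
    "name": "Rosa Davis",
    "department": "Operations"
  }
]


Counting 'department' values across 11 records:

  Operations: 5 #####
  Design: 2 ##
  Support: 2 ##
  Marketing: 1 #
  Finance: 1 #

Most common: Operations (5 times)

Operations (5 times)


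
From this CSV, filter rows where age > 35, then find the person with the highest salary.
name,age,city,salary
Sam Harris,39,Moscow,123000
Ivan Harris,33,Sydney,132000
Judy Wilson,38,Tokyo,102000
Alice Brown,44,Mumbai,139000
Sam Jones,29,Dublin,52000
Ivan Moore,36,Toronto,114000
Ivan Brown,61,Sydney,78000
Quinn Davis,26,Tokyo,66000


Filter: age > 35
Sort by: salary (descending)

Filtered records (5):
  Alice Brown, age 44, salary $139000
  Sam Harris, age 39, salary $123000
  Ivan Moore, age 36, salary $114000
  Judy Wilson, age 38, salary $102000
  Ivan Brown, age 61, salary $78000

Highest salary: Alice Brown ($139000)

Alice Brown


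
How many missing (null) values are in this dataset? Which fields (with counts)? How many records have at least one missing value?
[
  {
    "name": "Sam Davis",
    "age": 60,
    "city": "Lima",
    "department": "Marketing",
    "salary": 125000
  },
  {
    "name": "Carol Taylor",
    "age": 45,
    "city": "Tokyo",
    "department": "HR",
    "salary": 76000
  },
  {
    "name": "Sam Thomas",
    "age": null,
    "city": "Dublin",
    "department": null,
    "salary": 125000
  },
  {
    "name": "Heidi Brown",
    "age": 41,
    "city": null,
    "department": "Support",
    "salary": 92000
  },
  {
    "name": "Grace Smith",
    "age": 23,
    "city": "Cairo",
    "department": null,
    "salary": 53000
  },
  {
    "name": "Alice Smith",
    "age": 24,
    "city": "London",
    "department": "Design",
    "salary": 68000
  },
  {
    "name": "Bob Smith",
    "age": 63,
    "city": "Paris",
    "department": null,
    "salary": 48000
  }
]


Checking for missing (null) values in 7 records:

  Sam Davis: complete
  Carol Taylor: complete
  Sam Thomas: age, department
  Heidi Brown: city
  Grace Smith: department
  Alice Smith: complete
  Bob Smith: department

Per field:
  name: 0 missing
  age: 1 missing
  city: 1 missing
  department: 3 missing
  salary: 0 missing

Total missing values: 5
Records with any missing: 4

5 missing values (age: 1, city: 1, department: 3); 4 incomplete records


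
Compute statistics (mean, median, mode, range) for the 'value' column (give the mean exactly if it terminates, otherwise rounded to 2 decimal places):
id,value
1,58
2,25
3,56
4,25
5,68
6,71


Data: [58, 25, 56, 25, 68, 71]
Count: 6
Sum: 303
Mean: 303/6 = 50.5
Sorted: [25, 25, 56, 58, 68, 71]
Median: 57.0
Mode: 25 (2 times)
Range: 71 - 25 = 46
Min: 25, Max: 71

mean=50.5, median=57.0, mode=25, range=46


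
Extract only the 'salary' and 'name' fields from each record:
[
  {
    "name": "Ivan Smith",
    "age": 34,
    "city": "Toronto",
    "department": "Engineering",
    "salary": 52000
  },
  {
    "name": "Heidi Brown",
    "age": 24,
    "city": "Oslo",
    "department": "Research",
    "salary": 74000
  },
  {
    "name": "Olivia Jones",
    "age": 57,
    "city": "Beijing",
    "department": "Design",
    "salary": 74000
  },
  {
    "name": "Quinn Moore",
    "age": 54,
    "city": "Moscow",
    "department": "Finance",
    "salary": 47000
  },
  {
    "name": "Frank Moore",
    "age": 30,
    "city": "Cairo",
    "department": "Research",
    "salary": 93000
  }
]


Original: 5 records with fields: name, age, city, department, salary
Keep: ['salary', 'name']
Drop: ['age', 'city', 'department']
Result: 5 records, 2 fields each

[
  {
    "salary": 52000,
    "name": "Ivan Smith"
  },
  {
    "salary": 74000,
    "name": "Heidi Brown"
  },
  {
    "salary": 74000,
    "name": "Olivia Jones"
  },
  {
    "salary": 47000,
    "name": "Quinn Moore"
  },
  {
    "salary": 93000,
    "name": "Frank Moore"
  }
]
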